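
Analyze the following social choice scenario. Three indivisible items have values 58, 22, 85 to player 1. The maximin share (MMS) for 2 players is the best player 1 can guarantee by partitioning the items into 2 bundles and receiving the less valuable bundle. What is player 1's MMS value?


Step 1: Item values = 58, 22, 85
Step 2: Enumerate all 2-bundle partitions and take the smaller bundle:
  Partition 1: {58} vs {22,85} -> bundles 58, 107; min = 58
  Partition 2: {22} vs {58,85} -> bundles 22, 143; min = 22
  Partition 3: {85} vs {58,22} -> bundles 85, 80; min = 80
Step 3: MMS = max(58, 22, 80) = 80

80


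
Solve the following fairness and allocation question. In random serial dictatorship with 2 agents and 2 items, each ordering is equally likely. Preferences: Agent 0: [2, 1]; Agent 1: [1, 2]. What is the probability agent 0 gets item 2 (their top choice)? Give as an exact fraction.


Step 1: Agent 0 wants item 2
Step 2: There are 2 possible orderings of agents
Step 3: In 2 orderings, agent 0 gets item 2
Step 4: Probability = 2/2 = 1

1


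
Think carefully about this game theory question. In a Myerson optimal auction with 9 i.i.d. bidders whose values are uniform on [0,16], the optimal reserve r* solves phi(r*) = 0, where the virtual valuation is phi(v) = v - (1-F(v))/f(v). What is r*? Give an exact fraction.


Step 1: For U[0,16], F(v) = v/16 and f(v) = 1/16
Step 2: phi(v) = v - (1 - v/16)/(1/16) = v - (16 - v) = 2v - 16
Step 3: Set phi(r*) = 0: 2r* - 16 = 0
Step 4: r* = 16/2 = 8 (the number of bidders n = 9 does not enter)

8


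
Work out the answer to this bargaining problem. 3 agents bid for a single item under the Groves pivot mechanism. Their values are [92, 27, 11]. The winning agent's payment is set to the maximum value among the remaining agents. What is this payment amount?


Step 1: The efficient winner is agent 0 with value 92
Step 2: Other agents' values: [27, 11]
Step 3: Pivot payment = max(others) = 27
Step 4: The winner pays 27

27


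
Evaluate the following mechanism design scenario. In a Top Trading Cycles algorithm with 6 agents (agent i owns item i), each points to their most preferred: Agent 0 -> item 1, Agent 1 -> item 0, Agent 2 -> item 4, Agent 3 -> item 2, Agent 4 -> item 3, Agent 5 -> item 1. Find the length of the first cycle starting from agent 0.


Step 1: Trace the pointer graph from agent 0: 0 -> 1 -> 0
Step 2: A cycle is detected when we revisit agent 0
Step 3: The cycle is: 0 -> 1 -> 0
Step 4: Cycle length = 2

2


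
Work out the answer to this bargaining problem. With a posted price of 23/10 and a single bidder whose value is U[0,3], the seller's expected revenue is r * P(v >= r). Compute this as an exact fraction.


Step 1: Posted price r = 23/10, value support [0,3]
Step 2: P(v >= r) = (3 - 23/10)/3 = 7/30
Step 3: Expected revenue = r * P(v >= r) = 23/10 * 7/30
Step 4: Revenue = 161/300

161/300


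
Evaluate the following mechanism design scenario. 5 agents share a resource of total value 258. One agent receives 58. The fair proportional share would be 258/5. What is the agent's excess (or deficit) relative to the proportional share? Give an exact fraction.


Step 1: Proportional share = 258/5
Step 2: Agent's actual allocation = 58
Step 3: Excess = 58 - 258/5 = 32/5

32/5


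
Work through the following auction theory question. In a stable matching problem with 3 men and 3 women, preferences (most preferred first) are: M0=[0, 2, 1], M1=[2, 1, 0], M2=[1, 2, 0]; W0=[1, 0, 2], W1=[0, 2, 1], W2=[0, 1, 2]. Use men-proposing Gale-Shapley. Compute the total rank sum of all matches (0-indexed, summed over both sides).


Step 1: Run Gale-Shapley (men propose, women hold best offer):
  M0 proposes to W0; she accepts
  M1 proposes to W2; she accepts
  M2 proposes to W1; she accepts
Step 2: Final matching: W0-M0, W1-M2, W2-M1
Step 3: 0-indexed ranks (man's rank of his match, then woman's): 0 + 1 + 0 + 1 + 0 + 1
Step 4: Total rank sum = 3

3


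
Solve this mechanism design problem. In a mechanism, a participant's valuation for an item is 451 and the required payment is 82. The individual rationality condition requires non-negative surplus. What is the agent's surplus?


Step 1: Surplus = value - payment = 451 - 82 = 369
Step 2: IR is satisfied (surplus >= 0)

369


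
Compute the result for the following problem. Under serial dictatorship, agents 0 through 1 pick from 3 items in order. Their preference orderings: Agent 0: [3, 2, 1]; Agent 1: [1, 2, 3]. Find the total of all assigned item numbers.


Step 1: Agent 0 picks item 3
Step 2: Agent 1 picks item 1
Step 3: Sum = 3 + 1 = 4

4


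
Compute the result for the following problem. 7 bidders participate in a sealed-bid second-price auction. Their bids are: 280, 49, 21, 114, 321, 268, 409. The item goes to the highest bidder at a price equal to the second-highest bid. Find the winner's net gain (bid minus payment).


Step 1: Sort bids in descending order: 409, 321, 280, 268, 114, 49, 21
Step 2: The winning bid is the highest: 409
Step 3: The payment equals the second-highest bid: 321
Step 4: Surplus = winner's bid - payment = 409 - 321 = 88

88


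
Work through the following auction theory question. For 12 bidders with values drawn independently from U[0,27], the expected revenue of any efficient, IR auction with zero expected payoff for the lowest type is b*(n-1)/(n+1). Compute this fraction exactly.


Step 1: By Revenue Equivalence, expected revenue = b*(n-1)/(n+1)
Step 2: Substituting n = 12, b = 27
Step 3: Revenue = 27*(12-1)/(12+1) = 27*11/13
Step 4: Revenue = 297/13

297/13


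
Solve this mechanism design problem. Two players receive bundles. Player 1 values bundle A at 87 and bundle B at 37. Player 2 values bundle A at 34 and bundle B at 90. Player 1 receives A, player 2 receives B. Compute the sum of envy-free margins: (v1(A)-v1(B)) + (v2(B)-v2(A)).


Step 1: Player 1's margin = v1(A) - v1(B) = 87 - 37 = 50
Step 2: Player 2's margin = v2(B) - v2(A) = 90 - 34 = 56
Step 3: Total margin = 50 + 56 = 106

106


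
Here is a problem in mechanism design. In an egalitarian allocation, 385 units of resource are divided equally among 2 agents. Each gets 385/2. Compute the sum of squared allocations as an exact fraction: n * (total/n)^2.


Step 1: Each agent's share = 385/2
Step 2: Square of each share = (385/2)^2 = 148225/4
Step 3: Sum of squares = 2 * 148225/4 = 148225/2

148225/2


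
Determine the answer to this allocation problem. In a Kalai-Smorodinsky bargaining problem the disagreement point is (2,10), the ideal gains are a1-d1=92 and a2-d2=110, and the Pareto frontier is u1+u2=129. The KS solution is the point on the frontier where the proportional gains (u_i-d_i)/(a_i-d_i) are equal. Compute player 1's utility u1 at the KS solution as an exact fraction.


Step 1: At the KS point, (u1-d1)/r1 = (u2-d2)/r2 = t and u1+u2 = 129
Step 2: u1 = d1 + r1*t and u2 = d2 + r2*t, so (d1 + r1*t) + (d2 + r2*t) = 129
Step 3: t = (129 - 2 - 10)/(92 + 110) = 117/202
Step 4: u1 = d1 + r1*t = 2 + 92 * 117/202 = 5584/101
Step 5: (Check: u2 = d2 + r2*t = 7445/101; u1+u2 = 5584/101 + 7445/101 = 129, on the frontier.)

5584/101


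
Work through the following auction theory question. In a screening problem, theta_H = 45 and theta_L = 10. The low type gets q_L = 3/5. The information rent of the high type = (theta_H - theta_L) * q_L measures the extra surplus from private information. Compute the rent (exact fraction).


Step 1: theta_H - theta_L = 45 - 10 = 35
Step 2: Information rent = (theta_H - theta_L) * q_L
Step 3: = 35 * 3/5
Step 4: = 21

21


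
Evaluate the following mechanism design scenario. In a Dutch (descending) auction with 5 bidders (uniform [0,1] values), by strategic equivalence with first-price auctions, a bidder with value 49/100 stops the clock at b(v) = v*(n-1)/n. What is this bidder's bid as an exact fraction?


Step 1: Dutch auctions are strategically equivalent to first-price auctions
Step 2: The equilibrium bid is b(v) = v*(n-1)/n
Step 3: b = 49/100 * 4/5
Step 4: b = 49/125

49/125


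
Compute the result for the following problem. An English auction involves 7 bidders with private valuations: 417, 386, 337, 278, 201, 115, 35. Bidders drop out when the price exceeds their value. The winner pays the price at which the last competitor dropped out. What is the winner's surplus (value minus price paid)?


Step 1: Identify the highest value: 417
Step 2: Identify the second-highest value: 386
Step 3: The final price = second-highest value = 386
Step 4: Surplus = 417 - 386 = 31

31


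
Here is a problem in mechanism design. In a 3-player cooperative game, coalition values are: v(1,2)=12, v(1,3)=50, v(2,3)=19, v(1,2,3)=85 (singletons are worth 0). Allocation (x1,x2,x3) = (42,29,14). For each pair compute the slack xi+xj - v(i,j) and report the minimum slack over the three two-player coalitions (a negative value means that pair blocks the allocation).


Step 1: Slack for coalition (1,2): x1+x2 - v12 = 71 - 12 = 59
Step 2: Slack for coalition (1,3): x1+x3 - v13 = 56 - 50 = 6
Step 3: Slack for coalition (2,3): x2+x3 - v23 = 43 - 19 = 24
Step 4: Minimum slack = min(59, 6, 24) = 6, attained by (1,3); no pair can gain by deviating, so the allocation is in the core

6


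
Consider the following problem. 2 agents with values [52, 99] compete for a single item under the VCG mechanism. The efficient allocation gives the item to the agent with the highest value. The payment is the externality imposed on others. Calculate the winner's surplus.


Step 1: The winner is the agent with the highest value: agent 1 with value 99
Step 2: Values of other agents: [52]
Step 3: VCG payment = max of others' values = 52
Step 4: Surplus = 99 - 52 = 47

47


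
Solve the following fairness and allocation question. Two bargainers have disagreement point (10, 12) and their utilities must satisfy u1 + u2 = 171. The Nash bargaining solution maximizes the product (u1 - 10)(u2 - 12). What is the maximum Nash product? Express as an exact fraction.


Step 1: The Nash solution splits surplus symmetrically above the disagreement point
Step 2: u1 = (total + d1 - d2)/2 = (171 + 10 - 12)/2 = 169/2
Step 3: u2 = (total - d1 + d2)/2 = (171 - 10 + 12)/2 = 173/2
Step 4: Nash product = (169/2 - 10) * (173/2 - 12)
Step 5: = 149/2 * 149/2 = 22201/4

22201/4


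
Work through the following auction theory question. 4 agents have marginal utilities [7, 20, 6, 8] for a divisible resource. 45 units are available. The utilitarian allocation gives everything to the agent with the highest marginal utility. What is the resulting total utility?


Step 1: The marginal utilities are [7, 20, 6, 8]
Step 2: The highest marginal utility is 20
Step 3: All 45 units go to that agent
Step 4: Total utility = 20 * 45 = 900

900


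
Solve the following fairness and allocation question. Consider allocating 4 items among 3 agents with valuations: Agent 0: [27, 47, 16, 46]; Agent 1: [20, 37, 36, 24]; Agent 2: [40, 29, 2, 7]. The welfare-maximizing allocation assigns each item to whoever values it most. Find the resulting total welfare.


Step 1: For each item, find the maximum value among all agents.
Step 2: Item 0 -> Agent 2 (value 40)
Step 3: Item 1 -> Agent 0 (value 47)
Step 4: Item 2 -> Agent 1 (value 36)
Step 5: Item 3 -> Agent 0 (value 46)
Step 6: Total welfare = 40 + 47 + 36 + 46 = 169

169


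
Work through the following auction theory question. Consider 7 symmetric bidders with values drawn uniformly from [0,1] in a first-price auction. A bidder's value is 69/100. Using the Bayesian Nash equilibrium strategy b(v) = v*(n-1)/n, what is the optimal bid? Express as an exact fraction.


Step 1: The symmetric BNE bidding function is b(v) = v * (n-1) / n
Step 2: Substitute v = 69/100 and n = 7
Step 3: b = 69/100 * 6/7
Step 4: b = 207/350

207/350


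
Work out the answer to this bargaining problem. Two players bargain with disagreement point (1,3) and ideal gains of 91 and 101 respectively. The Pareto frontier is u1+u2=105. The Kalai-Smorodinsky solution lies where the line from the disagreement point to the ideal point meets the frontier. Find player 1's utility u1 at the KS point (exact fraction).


Step 1: At the KS point, (u1-d1)/r1 = (u2-d2)/r2 = t and u1+u2 = 105
Step 2: u1 = d1 + r1*t and u2 = d2 + r2*t, so (d1 + r1*t) + (d2 + r2*t) = 105
Step 3: t = (105 - 1 - 3)/(91 + 101) = 101/192
Step 4: u1 = d1 + r1*t = 1 + 91 * 101/192 = 9383/192
Step 5: (Check: u2 = d2 + r2*t = 10777/192; u1+u2 = 9383/192 + 10777/192 = 105, on the frontier.)

9383/192


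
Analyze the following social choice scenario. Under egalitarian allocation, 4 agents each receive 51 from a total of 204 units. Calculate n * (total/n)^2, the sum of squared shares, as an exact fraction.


Step 1: Each agent's share = 204/4 = 51
Step 2: Square of each share = (51)^2 = 2601
Step 3: Sum of squares = 4 * 2601 = 10404

10404


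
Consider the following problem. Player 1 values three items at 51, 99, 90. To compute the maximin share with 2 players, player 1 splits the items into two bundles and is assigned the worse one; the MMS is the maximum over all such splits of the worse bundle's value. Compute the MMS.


Step 1: Item values = 51, 99, 90
Step 2: Enumerate all 2-bundle partitions and take the smaller bundle:
  Partition 1: {51} vs {99,90} -> bundles 51, 189; min = 51
  Partition 2: {99} vs {51,90} -> bundles 99, 141; min = 99
  Partition 3: {90} vs {51,99} -> bundles 90, 150; min = 90
Step 3: MMS = max(51, 99, 90) = 99

99


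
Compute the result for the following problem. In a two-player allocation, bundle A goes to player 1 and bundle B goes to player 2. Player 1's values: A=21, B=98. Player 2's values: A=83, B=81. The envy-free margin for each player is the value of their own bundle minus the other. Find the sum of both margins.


Step 1: Player 1's margin = v1(A) - v1(B) = 21 - 98 = -77
Step 2: Player 2's margin = v2(B) - v2(A) = 81 - 83 = -2
Step 3: Total margin = -77 + -2 = -79

-79


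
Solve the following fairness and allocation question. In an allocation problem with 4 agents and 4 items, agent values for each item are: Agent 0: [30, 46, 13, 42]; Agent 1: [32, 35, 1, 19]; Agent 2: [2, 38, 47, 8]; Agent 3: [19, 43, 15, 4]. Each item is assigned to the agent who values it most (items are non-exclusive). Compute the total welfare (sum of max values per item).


Step 1: For each item, find the maximum value among all agents.
Step 2: Item 0 -> Agent 1 (value 32)
Step 3: Item 1 -> Agent 0 (value 46)
Step 4: Item 2 -> Agent 2 (value 47)
Step 5: Item 3 -> Agent 0 (value 42)
Step 6: Total welfare = 32 + 46 + 47 + 42 = 167

167


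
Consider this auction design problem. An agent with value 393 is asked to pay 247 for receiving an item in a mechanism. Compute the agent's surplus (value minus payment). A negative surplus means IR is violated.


Step 1: Surplus = value - payment = 393 - 247 = 146
Step 2: IR is satisfied (surplus >= 0)

146


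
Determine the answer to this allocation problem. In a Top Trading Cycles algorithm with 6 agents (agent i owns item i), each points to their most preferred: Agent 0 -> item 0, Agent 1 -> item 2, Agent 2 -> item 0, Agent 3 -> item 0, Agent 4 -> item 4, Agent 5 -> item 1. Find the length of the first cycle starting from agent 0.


Step 1: Trace the pointer graph from agent 0: 0 -> 0
Step 2: A cycle is detected when we revisit agent 0
Step 3: The cycle is: 0 -> 0
Step 4: Cycle length = 1

1


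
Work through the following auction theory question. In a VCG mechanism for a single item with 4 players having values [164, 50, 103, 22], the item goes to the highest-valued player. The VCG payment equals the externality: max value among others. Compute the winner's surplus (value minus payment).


Step 1: The winner is the agent with the highest value: agent 0 with value 164
Step 2: Values of other agents: [50, 103, 22]
Step 3: VCG payment = max of others' values = 103
Step 4: Surplus = 164 - 103 = 61

61


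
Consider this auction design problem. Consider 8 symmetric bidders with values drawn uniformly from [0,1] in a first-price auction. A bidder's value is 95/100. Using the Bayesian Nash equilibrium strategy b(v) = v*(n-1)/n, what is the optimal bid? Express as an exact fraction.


Step 1: The symmetric BNE bidding function is b(v) = v * (n-1) / n
Step 2: Substitute v = 19/20 and n = 8
Step 3: b = 19/20 * 7/8
Step 4: b = 133/160

133/160


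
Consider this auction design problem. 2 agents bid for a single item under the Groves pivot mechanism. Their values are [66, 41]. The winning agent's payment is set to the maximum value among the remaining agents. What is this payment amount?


Step 1: The efficient winner is agent 0 with value 66
Step 2: Other agents' values: [41]
Step 3: Pivot payment = max(others) = 41
Step 4: The winner pays 41

41


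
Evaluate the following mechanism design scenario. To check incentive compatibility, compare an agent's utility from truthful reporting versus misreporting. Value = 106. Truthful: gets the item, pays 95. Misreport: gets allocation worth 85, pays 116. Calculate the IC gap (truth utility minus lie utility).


Step 1: U(truth) = value - payment = 106 - 95 = 11
Step 2: U(lie) = allocation - payment = 85 - 116 = -31
Step 3: IC gap = 11 - (-31) = 42

42


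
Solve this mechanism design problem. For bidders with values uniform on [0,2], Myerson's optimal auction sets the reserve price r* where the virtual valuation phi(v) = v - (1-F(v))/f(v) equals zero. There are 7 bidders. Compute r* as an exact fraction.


Step 1: For U[0,2], F(v) = v/2 and f(v) = 1/2
Step 2: phi(v) = v - (1 - v/2)/(1/2) = v - (2 - v) = 2v - 2
Step 3: Set phi(r*) = 0: 2r* - 2 = 0
Step 4: r* = 2/2 = 1 (the number of bidders n = 7 does not enter)

1


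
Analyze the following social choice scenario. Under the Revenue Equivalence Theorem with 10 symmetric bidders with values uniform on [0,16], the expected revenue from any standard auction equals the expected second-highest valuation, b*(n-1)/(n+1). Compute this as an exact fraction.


Step 1: By Revenue Equivalence, expected revenue = b*(n-1)/(n+1)
Step 2: Substituting n = 10, b = 16
Step 3: Revenue = 16*(10-1)/(10+1) = 16*9/11
Step 4: Revenue = 144/11

144/11


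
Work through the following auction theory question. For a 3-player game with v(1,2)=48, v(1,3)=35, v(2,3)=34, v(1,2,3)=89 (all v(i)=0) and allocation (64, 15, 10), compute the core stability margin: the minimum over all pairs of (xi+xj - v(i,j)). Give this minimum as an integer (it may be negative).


Step 1: Slack for coalition (1,2): x1+x2 - v12 = 79 - 48 = 31
Step 2: Slack for coalition (1,3): x1+x3 - v13 = 74 - 35 = 39
Step 3: Slack for coalition (2,3): x2+x3 - v23 = 25 - 34 = -9
Step 4: Minimum slack = min(31, 39, -9) = -9, attained by (2,3); coalition (2,3) can block (slack < 0), so the allocation is not in the core

-9


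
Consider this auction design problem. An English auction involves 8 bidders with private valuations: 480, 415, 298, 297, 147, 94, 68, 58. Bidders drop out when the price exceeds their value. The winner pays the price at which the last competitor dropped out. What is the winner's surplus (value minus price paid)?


Step 1: Identify the highest value: 480
Step 2: Identify the second-highest value: 415
Step 3: The final price = second-highest value = 415
Step 4: Surplus = 480 - 415 = 65

65


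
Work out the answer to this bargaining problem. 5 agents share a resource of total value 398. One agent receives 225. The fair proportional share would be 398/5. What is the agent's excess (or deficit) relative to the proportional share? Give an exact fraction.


Step 1: Proportional share = 398/5
Step 2: Agent's actual allocation = 225
Step 3: Excess = 225 - 398/5 = 727/5

727/5


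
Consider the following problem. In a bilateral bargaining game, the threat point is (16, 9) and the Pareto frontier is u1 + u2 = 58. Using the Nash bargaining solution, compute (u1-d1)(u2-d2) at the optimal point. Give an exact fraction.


Step 1: The Nash solution splits surplus symmetrically above the disagreement point
Step 2: u1 = (total + d1 - d2)/2 = (58 + 16 - 9)/2 = 65/2
Step 3: u2 = (total - d1 + d2)/2 = (58 - 16 + 9)/2 = 51/2
Step 4: Nash product = (65/2 - 16) * (51/2 - 9)
Step 5: = 33/2 * 33/2 = 1089/4

1089/4


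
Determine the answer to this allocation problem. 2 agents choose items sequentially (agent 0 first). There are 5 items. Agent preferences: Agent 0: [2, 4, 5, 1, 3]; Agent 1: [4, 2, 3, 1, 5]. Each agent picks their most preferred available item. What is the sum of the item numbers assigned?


Step 1: Agent 0 picks item 2
Step 2: Agent 1 picks item 4
Step 3: Sum = 2 + 4 = 6

6


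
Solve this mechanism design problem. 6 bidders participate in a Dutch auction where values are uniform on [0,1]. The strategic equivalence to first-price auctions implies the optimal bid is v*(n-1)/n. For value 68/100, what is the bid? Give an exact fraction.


Step 1: Dutch auctions are strategically equivalent to first-price auctions
Step 2: The equilibrium bid is b(v) = v*(n-1)/n
Step 3: b = 17/25 * 5/6
Step 4: b = 17/30

17/30


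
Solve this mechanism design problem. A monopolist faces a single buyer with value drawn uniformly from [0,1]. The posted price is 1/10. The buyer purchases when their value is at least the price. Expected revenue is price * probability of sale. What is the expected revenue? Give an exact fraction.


Step 1: Posted price r = 1/10, value support [0,1]
Step 2: P(v >= r) = (1 - 1/10)/1 = 9/10
Step 3: Expected revenue = r * P(v >= r) = 1/10 * 9/10
Step 4: Revenue = 9/100

9/100


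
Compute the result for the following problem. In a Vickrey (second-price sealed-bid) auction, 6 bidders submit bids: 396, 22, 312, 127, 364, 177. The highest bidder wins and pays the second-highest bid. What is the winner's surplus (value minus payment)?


Step 1: Sort bids in descending order: 396, 364, 312, 177, 127, 22
Step 2: The winning bid is the highest: 396
Step 3: The payment equals the second-highest bid: 364
Step 4: Surplus = winner's bid - payment = 396 - 364 = 32

32


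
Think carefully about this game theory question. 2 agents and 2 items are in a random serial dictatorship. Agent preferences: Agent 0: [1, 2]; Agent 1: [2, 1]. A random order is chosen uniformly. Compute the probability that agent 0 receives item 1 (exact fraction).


Step 1: Agent 0 wants item 1
Step 2: There are 2 possible orderings of agents
Step 3: In 2 orderings, agent 0 gets item 1
Step 4: Probability = 2/2 = 1

1


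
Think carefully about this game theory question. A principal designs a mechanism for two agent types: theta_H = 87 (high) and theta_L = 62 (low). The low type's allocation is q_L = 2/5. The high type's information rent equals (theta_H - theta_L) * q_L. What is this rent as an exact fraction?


Step 1: theta_H - theta_L = 87 - 62 = 25
Step 2: Information rent = (theta_H - theta_L) * q_L
Step 3: = 25 * 2/5
Step 4: = 10

10


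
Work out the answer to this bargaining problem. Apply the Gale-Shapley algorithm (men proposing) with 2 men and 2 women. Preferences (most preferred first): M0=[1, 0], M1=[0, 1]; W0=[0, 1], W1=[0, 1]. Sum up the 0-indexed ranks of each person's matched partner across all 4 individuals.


Step 1: Run Gale-Shapley (men propose, women hold best offer):
  M0 proposes to W1; she accepts
  M1 proposes to W0; she accepts
Step 2: Final matching: W0-M1, W1-M0
Step 3: 0-indexed ranks (man's rank of his match, then woman's): 0 + 1 + 0 + 0
Step 4: Total rank sum = 1

1


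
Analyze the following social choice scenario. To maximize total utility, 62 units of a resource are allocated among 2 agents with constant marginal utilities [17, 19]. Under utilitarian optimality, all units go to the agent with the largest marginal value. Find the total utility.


Step 1: The marginal utilities are [17, 19]
Step 2: The highest marginal utility is 19
Step 3: All 62 units go to that agent
Step 4: Total utility = 19 * 62 = 1178

1178


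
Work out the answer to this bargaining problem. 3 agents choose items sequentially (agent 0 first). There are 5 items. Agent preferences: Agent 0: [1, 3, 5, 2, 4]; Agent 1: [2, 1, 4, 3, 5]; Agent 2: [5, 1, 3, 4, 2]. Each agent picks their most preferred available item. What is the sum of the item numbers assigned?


Step 1: Agent 0 picks item 1
Step 2: Agent 1 picks item 2
Step 3: Agent 2 picks item 5
Step 4: Sum = 1 + 2 + 5 = 8

8


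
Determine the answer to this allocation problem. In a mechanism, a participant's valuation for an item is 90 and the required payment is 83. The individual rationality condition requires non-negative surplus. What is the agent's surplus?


Step 1: Surplus = value - payment = 90 - 83 = 7
Step 2: IR is satisfied (surplus >= 0)

7


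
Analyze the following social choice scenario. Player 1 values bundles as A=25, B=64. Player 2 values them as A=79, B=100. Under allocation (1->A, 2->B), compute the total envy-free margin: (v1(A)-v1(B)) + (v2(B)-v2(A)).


Step 1: Player 1's margin = v1(A) - v1(B) = 25 - 64 = -39
Step 2: Player 2's margin = v2(B) - v2(A) = 100 - 79 = 21
Step 3: Total margin = -39 + 21 = -18

-18


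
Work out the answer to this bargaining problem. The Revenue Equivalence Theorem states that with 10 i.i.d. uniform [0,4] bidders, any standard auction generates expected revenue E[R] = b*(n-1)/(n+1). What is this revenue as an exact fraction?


Step 1: By Revenue Equivalence, expected revenue = b*(n-1)/(n+1)
Step 2: Substituting n = 10, b = 4
Step 3: Revenue = 4*(10-1)/(10+1) = 4*9/11
Step 4: Revenue = 36/11

36/11


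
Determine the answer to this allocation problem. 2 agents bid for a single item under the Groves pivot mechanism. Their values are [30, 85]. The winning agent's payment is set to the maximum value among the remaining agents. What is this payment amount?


Step 1: The efficient winner is agent 1 with value 85
Step 2: Other agents' values: [30]
Step 3: Pivot payment = max(others) = 30
Step 4: The winner pays 30

30


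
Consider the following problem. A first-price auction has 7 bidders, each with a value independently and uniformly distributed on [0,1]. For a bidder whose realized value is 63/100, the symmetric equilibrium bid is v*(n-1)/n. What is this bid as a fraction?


Step 1: The symmetric BNE bidding function is b(v) = v * (n-1) / n
Step 2: Substitute v = 63/100 and n = 7
Step 3: b = 63/100 * 6/7
Step 4: b = 27/50

27/50


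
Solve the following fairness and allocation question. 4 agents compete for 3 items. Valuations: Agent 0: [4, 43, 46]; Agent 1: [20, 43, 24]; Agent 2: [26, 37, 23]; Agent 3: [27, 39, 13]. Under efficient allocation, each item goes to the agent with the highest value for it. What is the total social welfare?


Step 1: For each item, find the maximum value among all agents.
Step 2: Item 0 -> Agent 3 (value 27)
Step 3: Item 1 -> Agent 0 (value 43)
Step 4: Item 2 -> Agent 0 (value 46)
Step 5: Total welfare = 27 + 43 + 46 = 116

116


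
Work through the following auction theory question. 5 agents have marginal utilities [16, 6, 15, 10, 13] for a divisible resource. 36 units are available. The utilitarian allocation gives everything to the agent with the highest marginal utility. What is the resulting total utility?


Step 1: The marginal utilities are [16, 6, 15, 10, 13]
Step 2: The highest marginal utility is 16
Step 3: All 36 units go to that agent
Step 4: Total utility = 16 * 36 = 576

576


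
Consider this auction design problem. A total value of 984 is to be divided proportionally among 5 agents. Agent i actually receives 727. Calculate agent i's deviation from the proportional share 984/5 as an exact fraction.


Step 1: Proportional share = 984/5
Step 2: Agent's actual allocation = 727
Step 3: Excess = 727 - 984/5 = 2651/5

2651/5


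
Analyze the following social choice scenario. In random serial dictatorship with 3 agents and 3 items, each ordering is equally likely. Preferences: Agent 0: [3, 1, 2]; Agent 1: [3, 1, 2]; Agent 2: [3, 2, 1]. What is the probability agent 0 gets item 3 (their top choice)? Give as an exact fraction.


Step 1: Agent 0 wants item 3
Step 2: There are 6 possible orderings of agents
Step 3: In 2 orderings, agent 0 gets item 3
Step 4: Probability = 2/6 = 1/3

1/3


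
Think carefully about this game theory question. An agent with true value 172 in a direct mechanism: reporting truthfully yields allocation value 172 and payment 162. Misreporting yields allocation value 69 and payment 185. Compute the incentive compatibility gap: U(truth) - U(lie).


Step 1: U(truth) = value - payment = 172 - 162 = 10
Step 2: U(lie) = allocation - payment = 69 - 185 = -116
Step 3: IC gap = 10 - (-116) = 126

126


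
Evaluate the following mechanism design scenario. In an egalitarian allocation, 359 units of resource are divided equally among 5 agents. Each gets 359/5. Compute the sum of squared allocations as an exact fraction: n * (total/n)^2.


Step 1: Each agent's share = 359/5
Step 2: Square of each share = (359/5)^2 = 128881/25
Step 3: Sum of squares = 5 * 128881/25 = 128881/5

128881/5


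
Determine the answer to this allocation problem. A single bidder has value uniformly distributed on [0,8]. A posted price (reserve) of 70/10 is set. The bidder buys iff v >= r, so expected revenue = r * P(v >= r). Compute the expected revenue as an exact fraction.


Step 1: Posted price r = 7, value support [0,8]
Step 2: P(v >= r) = (8 - 7)/8 = 1/8
Step 3: Expected revenue = r * P(v >= r) = 7 * 1/8
Step 4: Revenue = 7/8

7/8


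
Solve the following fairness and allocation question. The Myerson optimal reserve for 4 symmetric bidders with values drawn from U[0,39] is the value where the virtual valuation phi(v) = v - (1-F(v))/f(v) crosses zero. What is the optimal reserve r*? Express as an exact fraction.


Step 1: For U[0,39], F(v) = v/39 and f(v) = 1/39
Step 2: phi(v) = v - (1 - v/39)/(1/39) = v - (39 - v) = 2v - 39
Step 3: Set phi(r*) = 0: 2r* - 39 = 0
Step 4: r* = 39/2 (the number of bidders n = 4 does not enter)

39/2


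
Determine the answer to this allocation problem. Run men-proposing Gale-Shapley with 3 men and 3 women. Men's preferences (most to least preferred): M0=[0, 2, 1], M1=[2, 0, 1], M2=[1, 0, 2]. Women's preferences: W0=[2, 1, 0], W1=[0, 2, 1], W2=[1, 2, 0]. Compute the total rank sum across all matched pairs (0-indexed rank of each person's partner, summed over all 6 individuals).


Step 1: Run Gale-Shapley (men propose, women hold best offer):
  M0 proposes to W0; she accepts
  M1 proposes to W2; she accepts
  M2 proposes to W1; she accepts
Step 2: Final matching: W0-M0, W1-M2, W2-M1
Step 3: 0-indexed ranks (man's rank of his match, then woman's): 0 + 2 + 0 + 1 + 0 + 0
Step 4: Total rank sum = 3

3


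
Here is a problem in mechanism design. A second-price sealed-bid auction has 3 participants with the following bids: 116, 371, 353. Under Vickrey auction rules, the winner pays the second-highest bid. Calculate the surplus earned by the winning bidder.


Step 1: Sort bids in descending order: 371, 353, 116
Step 2: The winning bid is the highest: 371
Step 3: The payment equals the second-highest bid: 353
Step 4: Surplus = winner's bid - payment = 371 - 353 = 18

18


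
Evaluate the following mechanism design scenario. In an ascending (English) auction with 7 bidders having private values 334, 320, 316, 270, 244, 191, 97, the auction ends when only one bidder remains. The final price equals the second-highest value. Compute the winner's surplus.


Step 1: Identify the highest value: 334
Step 2: Identify the second-highest value: 320
Step 3: The final price = second-highest value = 320
Step 4: Surplus = 334 - 320 = 14

14


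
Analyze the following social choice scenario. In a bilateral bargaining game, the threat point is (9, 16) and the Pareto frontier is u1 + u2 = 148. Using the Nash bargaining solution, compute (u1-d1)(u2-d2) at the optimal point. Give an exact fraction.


Step 1: The Nash solution splits surplus symmetrically above the disagreement point
Step 2: u1 = (total + d1 - d2)/2 = (148 + 9 - 16)/2 = 141/2
Step 3: u2 = (total - d1 + d2)/2 = (148 - 9 + 16)/2 = 155/2
Step 4: Nash product = (141/2 - 9) * (155/2 - 16)
Step 5: = 123/2 * 123/2 = 15129/4

15129/4


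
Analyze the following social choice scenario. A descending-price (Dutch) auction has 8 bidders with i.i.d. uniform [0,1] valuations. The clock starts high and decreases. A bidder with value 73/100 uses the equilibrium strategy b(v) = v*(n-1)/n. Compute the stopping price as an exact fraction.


Step 1: Dutch auctions are strategically equivalent to first-price auctions
Step 2: The equilibrium bid is b(v) = v*(n-1)/n
Step 3: b = 73/100 * 7/8
Step 4: b = 511/800

511/800


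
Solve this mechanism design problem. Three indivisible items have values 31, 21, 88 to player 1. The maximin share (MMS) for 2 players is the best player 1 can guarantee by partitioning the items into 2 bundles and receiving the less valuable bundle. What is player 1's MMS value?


Step 1: Item values = 31, 21, 88
Step 2: Enumerate all 2-bundle partitions and take the smaller bundle:
  Partition 1: {31} vs {21,88} -> bundles 31, 109; min = 31
  Partition 2: {21} vs {31,88} -> bundles 21, 119; min = 21
  Partition 3: {88} vs {31,21} -> bundles 88, 52; min = 52
Step 3: MMS = max(31, 21, 52) = 52

52


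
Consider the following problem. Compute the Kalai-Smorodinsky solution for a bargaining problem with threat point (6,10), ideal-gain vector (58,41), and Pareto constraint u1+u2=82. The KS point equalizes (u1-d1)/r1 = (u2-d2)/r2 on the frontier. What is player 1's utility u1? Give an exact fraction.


Step 1: At the KS point, (u1-d1)/r1 = (u2-d2)/r2 = t and u1+u2 = 82
Step 2: u1 = d1 + r1*t and u2 = d2 + r2*t, so (d1 + r1*t) + (d2 + r2*t) = 82
Step 3: t = (82 - 6 - 10)/(58 + 41) = 66/99 = 2/3
Step 4: u1 = d1 + r1*t = 6 + 58 * 2/3 = 134/3
Step 5: (Check: u2 = d2 + r2*t = 112/3; u1+u2 = 134/3 + 112/3 = 82, on the frontier.)

134/3


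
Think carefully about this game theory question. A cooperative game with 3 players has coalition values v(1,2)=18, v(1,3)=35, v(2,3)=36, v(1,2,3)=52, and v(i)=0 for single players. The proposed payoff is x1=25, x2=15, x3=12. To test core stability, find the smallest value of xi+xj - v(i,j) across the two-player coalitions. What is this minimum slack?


Step 1: Slack for coalition (1,2): x1+x2 - v12 = 40 - 18 = 22
Step 2: Slack for coalition (1,3): x1+x3 - v13 = 37 - 35 = 2
Step 3: Slack for coalition (2,3): x2+x3 - v23 = 27 - 36 = -9
Step 4: Minimum slack = min(22, 2, -9) = -9, attained by (2,3); coalition (2,3) can block (slack < 0), so the allocation is not in the core

-9


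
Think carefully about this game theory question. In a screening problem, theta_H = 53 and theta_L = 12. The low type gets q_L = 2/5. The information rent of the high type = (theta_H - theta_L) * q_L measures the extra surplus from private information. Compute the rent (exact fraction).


Step 1: theta_H - theta_L = 53 - 12 = 41
Step 2: Information rent = (theta_H - theta_L) * q_L
Step 3: = 41 * 2/5
Step 4: = 82/5

82/5


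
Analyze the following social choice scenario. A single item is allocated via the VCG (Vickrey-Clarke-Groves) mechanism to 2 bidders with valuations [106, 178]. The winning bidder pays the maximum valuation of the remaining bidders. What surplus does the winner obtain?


Step 1: The winner is the agent with the highest value: agent 1 with value 178
Step 2: Values of other agents: [106]
Step 3: VCG payment = max of others' values = 106
Step 4: Surplus = 178 - 106 = 72

72


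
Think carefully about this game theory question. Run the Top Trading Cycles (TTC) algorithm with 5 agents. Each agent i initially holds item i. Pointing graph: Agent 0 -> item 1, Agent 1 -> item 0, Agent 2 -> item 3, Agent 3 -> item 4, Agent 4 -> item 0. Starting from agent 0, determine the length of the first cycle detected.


Step 1: Trace the pointer graph from agent 0: 0 -> 1 -> 0
Step 2: A cycle is detected when we revisit agent 0
Step 3: The cycle is: 0 -> 1 -> 0
Step 4: Cycle length = 2

2


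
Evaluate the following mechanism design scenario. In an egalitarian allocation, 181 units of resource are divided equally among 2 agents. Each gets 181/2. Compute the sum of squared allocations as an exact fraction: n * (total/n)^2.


Step 1: Each agent's share = 181/2
Step 2: Square of each share = (181/2)^2 = 32761/4
Step 3: Sum of squares = 2 * 32761/4 = 32761/2

32761/2


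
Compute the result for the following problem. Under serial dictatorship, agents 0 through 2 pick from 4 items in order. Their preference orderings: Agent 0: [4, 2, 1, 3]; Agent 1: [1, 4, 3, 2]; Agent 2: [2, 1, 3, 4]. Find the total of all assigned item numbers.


Step 1: Agent 0 picks item 4
Step 2: Agent 1 picks item 1
Step 3: Agent 2 picks item 2
Step 4: Sum = 4 + 1 + 2 = 7

7


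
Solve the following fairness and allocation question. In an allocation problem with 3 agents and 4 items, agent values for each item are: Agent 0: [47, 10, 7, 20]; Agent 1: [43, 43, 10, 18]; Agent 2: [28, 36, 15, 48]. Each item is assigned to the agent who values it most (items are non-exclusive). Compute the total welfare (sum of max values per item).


Step 1: For each item, find the maximum value among all agents.
Step 2: Item 0 -> Agent 0 (value 47)
Step 3: Item 1 -> Agent 1 (value 43)
Step 4: Item 2 -> Agent 2 (value 15)
Step 5: Item 3 -> Agent 2 (value 48)
Step 6: Total welfare = 47 + 43 + 15 + 48 = 153

153


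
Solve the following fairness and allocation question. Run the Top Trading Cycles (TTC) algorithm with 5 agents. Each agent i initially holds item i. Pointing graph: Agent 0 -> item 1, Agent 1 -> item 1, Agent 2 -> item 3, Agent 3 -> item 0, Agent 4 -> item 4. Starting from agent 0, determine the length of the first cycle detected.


Step 1: Trace the pointer graph from agent 0: 0 -> 1 -> 1
Step 2: A cycle is detected when we revisit agent 1
Step 3: The cycle is: 1 -> 1
Step 4: Cycle length = 1

1


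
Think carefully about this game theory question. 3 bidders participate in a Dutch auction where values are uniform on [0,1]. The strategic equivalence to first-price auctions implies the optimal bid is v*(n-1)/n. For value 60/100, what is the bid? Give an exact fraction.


Step 1: Dutch auctions are strategically equivalent to first-price auctions
Step 2: The equilibrium bid is b(v) = v*(n-1)/n
Step 3: b = 3/5 * 2/3
Step 4: b = 2/5

2/5


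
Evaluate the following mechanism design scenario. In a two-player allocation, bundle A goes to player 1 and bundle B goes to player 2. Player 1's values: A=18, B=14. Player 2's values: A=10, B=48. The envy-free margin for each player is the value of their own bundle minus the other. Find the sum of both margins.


Step 1: Player 1's margin = v1(A) - v1(B) = 18 - 14 = 4
Step 2: Player 2's margin = v2(B) - v2(A) = 48 - 10 = 38
Step 3: Total margin = 4 + 38 = 42

42


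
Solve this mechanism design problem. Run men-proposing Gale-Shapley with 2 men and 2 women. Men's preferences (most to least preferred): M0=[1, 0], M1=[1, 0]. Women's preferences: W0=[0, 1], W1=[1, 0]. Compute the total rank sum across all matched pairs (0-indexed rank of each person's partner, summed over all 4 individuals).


Step 1: Run Gale-Shapley (men propose, women hold best offer):
  M0 proposes to W1; she accepts
  M1 proposes to W1; she switches from M0
  M0 proposes to W0; she accepts
Step 2: Final matching: W0-M0, W1-M1
Step 3: 0-indexed ranks (man's rank of his match, then woman's): 1 + 0 + 0 + 0
Step 4: Total rank sum = 1

1


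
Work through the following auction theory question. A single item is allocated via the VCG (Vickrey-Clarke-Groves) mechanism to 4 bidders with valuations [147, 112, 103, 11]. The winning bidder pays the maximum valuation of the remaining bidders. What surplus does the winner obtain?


Step 1: The winner is the agent with the highest value: agent 0 with value 147
Step 2: Values of other agents: [112, 103, 11]
Step 3: VCG payment = max of others' values = 112
Step 4: Surplus = 147 - 112 = 35

35
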